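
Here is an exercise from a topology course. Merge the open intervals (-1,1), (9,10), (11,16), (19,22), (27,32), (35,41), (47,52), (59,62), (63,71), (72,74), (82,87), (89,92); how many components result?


Sort and merge overlapping open intervals.
Merged: (-1,1), (9,10), (11,16), (19,22), (27,32), (35,41), (47,52), (59,62), (63,71), (72,74), (82,87), (89,92).
Number of components = 12

12


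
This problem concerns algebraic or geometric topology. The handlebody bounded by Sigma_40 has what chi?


A genus-g handlebody deformation retracts to a wedge of g circles.
chi(vee_g S^1) = 1 - g.
chi(H_40) = 1 - 40 = -39

-39


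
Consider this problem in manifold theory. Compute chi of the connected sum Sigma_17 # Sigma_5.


chi(Sigma_17) = 2 - 2*17 = -32
chi(Sigma_5) = 2 - 2*5 = -8
For surfaces: chi(A#B) = chi(A) + chi(B) - 2.
chi = -32 + -8 - 2 = -42

-42


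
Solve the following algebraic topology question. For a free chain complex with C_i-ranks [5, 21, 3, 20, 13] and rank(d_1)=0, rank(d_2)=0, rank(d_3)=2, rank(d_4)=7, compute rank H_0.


rank H_k = rank(ker d_k) - rank(im d_{k+1}).
rank(ker d_0) = rank(C_0) - rank(d_0) = 5 - 0 = 5.
rank(im d_{0+1}) = 0.
rank H_0 = 5 - 0 = 5

5


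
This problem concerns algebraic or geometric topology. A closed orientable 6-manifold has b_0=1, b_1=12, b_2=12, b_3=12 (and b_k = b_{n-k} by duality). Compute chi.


By Poincare duality b_k = b_{6-k}, so full Betti numbers: b_0=1, b_1=12, b_2=12, b_3=12, b_4=12, b_5=12, b_6=1.
chi = sum (-1)^k b_k = -10

-10


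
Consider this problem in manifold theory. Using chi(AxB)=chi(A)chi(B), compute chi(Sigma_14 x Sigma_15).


chi(Sigma_14) = 2 - 2*14 = -26
chi(Sigma_15) = 2 - 2*15 = -28
chi(product) = (-26) * (-28) = 728

728


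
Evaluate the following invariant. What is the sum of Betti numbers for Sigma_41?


For Sigma_41: b_0 = 1, b_1 = 2g = 82, b_2 = 1.
Total = 1 + 82 + 1 = 84

84


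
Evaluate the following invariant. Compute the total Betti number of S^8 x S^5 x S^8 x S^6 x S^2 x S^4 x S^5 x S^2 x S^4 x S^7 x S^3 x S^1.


Total Betti number is multiplicative under products.
Each S^d (d>=1) has total Betti number 2.
There are 12 sphere factors.
Total = 2^12 = 4096

4096


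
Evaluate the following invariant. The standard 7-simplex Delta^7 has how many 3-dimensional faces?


Delta^7 has 7+1 vertices. A 3-face is a choice of 3+1 vertices.
f_3 = C(7+1, 3+1) = C(8,4) = 70

70


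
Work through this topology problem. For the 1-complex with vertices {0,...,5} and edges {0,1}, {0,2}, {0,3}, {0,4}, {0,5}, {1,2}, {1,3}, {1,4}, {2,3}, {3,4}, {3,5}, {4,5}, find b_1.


b_1 = E - V + (number of components).
E = 12, V = 6, components = 1.
b_1 = 12 - 6 + 1 = 7

7


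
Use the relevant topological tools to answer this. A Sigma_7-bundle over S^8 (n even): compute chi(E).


chi(S^8) = 2 (n even), chi(Sigma_7) = 2 - 2*7 = -12.
chi(E) = 2 * (-12) = -24

-24


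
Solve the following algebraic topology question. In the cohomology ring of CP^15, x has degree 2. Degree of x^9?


|x| = 2 in H^*(CP^n).
|x^9| = 9 * |x| = 9 * 2 = 18

18


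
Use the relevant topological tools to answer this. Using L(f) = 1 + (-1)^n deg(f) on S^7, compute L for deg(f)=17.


On S^7: L(f) = tr(f_0*) + (-1)^7 tr(f_7*) = 1 + (-1)^7 * deg(f).
L(f) = 1 + (-1)^7 * 17 = 1 + -17 = -16

-16


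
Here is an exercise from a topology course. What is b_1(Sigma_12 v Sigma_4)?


For a wedge: H_1(A v B) = H_1(A) + H_1(B).
b_1(Sigma_12) = 24, b_1(Sigma_4) = 8.
b_1 = 24 + 8 = 32

32


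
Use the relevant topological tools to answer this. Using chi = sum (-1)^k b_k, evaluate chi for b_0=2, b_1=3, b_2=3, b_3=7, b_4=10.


chi = sum_k (-1)^k b_k.
= (2) + (-3) + (3) + (-7) + (10)
= 5

5


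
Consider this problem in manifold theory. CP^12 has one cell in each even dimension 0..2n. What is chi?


CP^12 has one cell in each even dimension 0, 2, ..., 2*12 (12+1 cells total).
All cells are even-dimensional, so chi = number of cells.
chi = 12 + 1 = 13

13


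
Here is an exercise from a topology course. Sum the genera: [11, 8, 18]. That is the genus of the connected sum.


Genus is additive under connected sum of orientable surfaces.
g = 11 + 8 + 18 = 37

37


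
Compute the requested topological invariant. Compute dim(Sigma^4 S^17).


Each suspension raises dimension by 1: Sigma S^n = S^{n+1}.
Sigma^4 S^17 = S^{17+4} = S^21

21


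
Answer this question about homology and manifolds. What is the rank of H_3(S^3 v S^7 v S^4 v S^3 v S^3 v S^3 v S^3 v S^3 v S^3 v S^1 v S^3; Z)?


For a wedge of spheres, H_k (k>0) is free on one generator per sphere of dimension k.
Spheres of dimension 3: count = 8.
b_3 = 8

8


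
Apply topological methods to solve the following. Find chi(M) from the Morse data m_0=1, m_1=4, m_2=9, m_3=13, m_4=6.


Morse theory: chi(M) = sum_k (-1)^k m_k where m_k = #(index-k critical points).
= (1) + (-4) + (9) + (-13) + (6) = -1

-1


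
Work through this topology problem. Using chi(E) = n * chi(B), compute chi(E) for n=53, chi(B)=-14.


For a finite covering: chi(E) = (number of sheets) * chi(B).
chi(E) = 53 * (-14) = -742

-742


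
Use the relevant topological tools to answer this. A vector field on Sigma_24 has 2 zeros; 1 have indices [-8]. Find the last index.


Poincare-Hopf: sum of indices = chi(M).
chi(Sigma_24) = 2 - 2*24 = -46.
Sum of known indices = -8.
x = chi - (sum known) = -46 - (-8) = -38

-38


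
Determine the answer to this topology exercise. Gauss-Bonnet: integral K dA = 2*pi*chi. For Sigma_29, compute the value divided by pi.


Gauss-Bonnet: integral K dA = 2*pi*chi(M).
chi(Sigma_29) = 2 - 2*29 = -56.
(integral K dA)/pi = 2*chi = 2*(-56) = -112

-112


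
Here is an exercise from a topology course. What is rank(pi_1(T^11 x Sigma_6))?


pi_1(A x B) = pi_1(A) x pi_1(B); rank of abelianization = b_1.
b_1(T^11) = 11, b_1(Sigma_6) = 2*6 = 12.
b_1(product) = 11 + 12 = 23

23


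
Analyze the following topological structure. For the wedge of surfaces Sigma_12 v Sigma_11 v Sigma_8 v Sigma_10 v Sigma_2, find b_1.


For a wedge X v Y: reduced H_k(X v Y) = H_k(X) + H_k(Y).
Each Sigma_g contributes b_1 = 2g.
b_1 = 24 + 22 + 16 + 20 + 4 = 86

86


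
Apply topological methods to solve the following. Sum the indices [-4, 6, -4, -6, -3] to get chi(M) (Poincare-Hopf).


Poincare-Hopf: chi(M) = sum of indices of zeros.
chi = (-4) + (6) + (-4) + (-6) + (-3) = -11

-11


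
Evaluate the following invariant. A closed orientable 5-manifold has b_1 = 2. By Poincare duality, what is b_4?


Poincare duality for closed orientable n-manifolds: b_k = b_{n-k}.
Here n = 5, so b_4 = b_1 = 2

2


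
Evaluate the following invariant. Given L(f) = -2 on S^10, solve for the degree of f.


L(f) = 1 + (-1)^10 deg(f) on S^10.
-2 = 1 + (-1)^10 * deg(f)
(-1)^10 * deg(f) = -3
deg(f) = -3

-3


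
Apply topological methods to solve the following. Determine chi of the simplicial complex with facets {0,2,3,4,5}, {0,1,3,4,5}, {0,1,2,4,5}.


Enumerate all faces; f-vector: f_0=6, f_1=15, f_2=19, f_3=12, f_4=3.
chi = sum (-1)^k f_k = 1

1


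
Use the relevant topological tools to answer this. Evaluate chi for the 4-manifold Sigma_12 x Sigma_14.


chi(Sigma_12) = 2 - 2*12 = -22
chi(Sigma_14) = 2 - 2*14 = -26
chi(product) = (-22) * (-26) = 572

572


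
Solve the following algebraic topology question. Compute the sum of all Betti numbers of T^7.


b_k(T^7) = C(7,k), so the sum over k is sum_k C(7,k) = 2^7.
Total = 2^7 = 128

128


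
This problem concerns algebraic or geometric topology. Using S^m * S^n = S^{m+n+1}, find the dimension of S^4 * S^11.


Join of spheres: S^m * S^n = S^{m+n+1}.
dim = 4 + 11 + 1 = 16

16


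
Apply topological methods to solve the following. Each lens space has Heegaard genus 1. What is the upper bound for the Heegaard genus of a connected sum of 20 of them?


Heegaard genus satisfies g(A#B) <= g(A) + g(B).
Each lens space has g = 1.
Upper bound: 20 * 1 = 20

20


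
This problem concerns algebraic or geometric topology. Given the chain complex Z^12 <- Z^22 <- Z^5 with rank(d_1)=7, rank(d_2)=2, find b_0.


rank H_k = rank(ker d_k) - rank(im d_{k+1}).
rank(ker d_0) = rank(C_0) - rank(d_0) = 12 - 0 = 12.
rank(im d_{0+1}) = 7.
rank H_0 = 12 - 7 = 5

5


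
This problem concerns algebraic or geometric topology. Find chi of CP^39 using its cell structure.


CP^39 has one cell in each even dimension 0, 2, ..., 2*39 (39+1 cells total).
All cells are even-dimensional, so chi = number of cells.
chi = 39 + 1 = 40

40


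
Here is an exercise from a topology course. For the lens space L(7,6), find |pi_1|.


pi_1(L(p,q)) = Z/pZ for any q coprime to p.
|pi_1(L(7,6))| = 7

7


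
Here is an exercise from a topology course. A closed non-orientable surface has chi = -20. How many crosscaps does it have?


chi = 2 - k for closed non-orientable surfaces with k crosscaps.
-20 = 2 - k
k = 2 - (-20) = 22

22


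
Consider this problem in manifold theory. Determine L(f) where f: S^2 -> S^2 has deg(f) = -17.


On S^2: L(f) = tr(f_0*) + (-1)^2 tr(f_2*) = 1 + (-1)^2 * deg(f).
L(f) = 1 + (-1)^2 * -17 = 1 + -17 = -16

-16


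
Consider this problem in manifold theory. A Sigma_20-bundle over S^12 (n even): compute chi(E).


chi(S^12) = 2 (n even), chi(Sigma_20) = 2 - 2*20 = -38.
chi(E) = 2 * (-38) = -76

-76


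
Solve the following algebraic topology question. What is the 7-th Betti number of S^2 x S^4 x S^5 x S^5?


Each S^d has Poincare polynomial 1 + t^d.
The product S^2 x S^4 x S^5 x S^5 has Poincare polynomial prod(1+t^d_i).
Expanding: b_0=1, b_2=1, b_4=1, b_5=2, b_6=1, b_7=2, b_9=2, b_10=1, b_11=2, b_12=1, b_14=1, b_16=1.
b_7 = 2

2


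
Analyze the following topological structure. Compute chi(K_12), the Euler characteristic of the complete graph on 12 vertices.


K_12: V = 12, E = C(12,2) = 66.
chi = V - E = 12 - 66 = -54

-54


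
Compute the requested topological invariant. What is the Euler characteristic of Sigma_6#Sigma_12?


chi(Sigma_6) = 2 - 2*6 = -10
chi(Sigma_12) = 2 - 2*12 = -22
For surfaces: chi(A#B) = chi(A) + chi(B) - 2.
chi = -10 + -22 - 2 = -34

-34


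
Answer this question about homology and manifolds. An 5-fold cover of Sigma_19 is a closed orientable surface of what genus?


For an n-sheeted cover: chi(E) = n * chi(B).
chi(Sigma_19) = 2 - 2*19 = -36.
chi(E) = 5 * (-36) = -180.
genus(E) = (2 - chi(E))/2 = (2 - (-180))/2 = 182/2 = 91

91


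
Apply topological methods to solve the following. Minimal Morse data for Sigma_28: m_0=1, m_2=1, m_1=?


A perfect Morse function has m_k = b_k.
For Sigma_28: b_0=1, b_1=2g=56, b_2=1.
Saddles m_1 = 2g = 56

56


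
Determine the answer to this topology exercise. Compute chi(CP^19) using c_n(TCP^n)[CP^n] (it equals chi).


For any closed oriented manifold, <e(TM),[M]> = chi(M).
chi(CP^19) = 19+1 = 20

20


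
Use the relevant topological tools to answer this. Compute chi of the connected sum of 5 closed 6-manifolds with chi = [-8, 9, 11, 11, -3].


For n-manifolds: chi(A#B) = chi(A) + chi(B) - chi(S^6).
chi(S^6) = 1 + (-1)^6 = 2.
chi(#) = (sum chi_i) - (5-1)*chi(S^6) = 20 - 4*2 = 12

12


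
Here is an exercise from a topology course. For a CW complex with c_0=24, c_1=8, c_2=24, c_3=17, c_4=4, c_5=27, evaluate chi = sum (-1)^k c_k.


chi = sum_k (-1)^k c_k.
= (-1)^0*24 + (-1)^1*8 + (-1)^2*24 + (-1)^3*17 + (-1)^4*4 + (-1)^5*27
= (24) + (-8) + (24) + (-17) + (4) + (-27)
= 0

0


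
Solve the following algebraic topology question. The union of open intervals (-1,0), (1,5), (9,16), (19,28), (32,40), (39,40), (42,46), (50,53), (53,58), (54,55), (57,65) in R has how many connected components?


Sort and merge overlapping open intervals.
Merged: (-1,0), (1,5), (9,16), (19,28), (32,40), (42,46), (50,53), (53,65).
Number of components = 8

8


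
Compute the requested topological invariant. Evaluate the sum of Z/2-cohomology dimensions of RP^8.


H^k(RP^8; Z/2) = Z/2 for each 0 <= k <= 8.
Total dimension = 8 + 1 = 9

9


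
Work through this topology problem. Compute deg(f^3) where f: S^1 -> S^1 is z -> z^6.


deg(f) = 6. Degree is multiplicative: deg(f^3) = (deg f)^3.
deg(f^3) = (6)^3 = 216

216


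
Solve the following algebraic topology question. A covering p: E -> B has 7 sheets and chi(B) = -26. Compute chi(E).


For a finite covering: chi(E) = (number of sheets) * chi(B).
chi(E) = 7 * (-26) = -182

-182


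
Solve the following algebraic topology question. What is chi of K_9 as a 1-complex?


K_9: V = 9, E = C(9,2) = 36.
chi = V - E = 9 - 36 = -27

-27


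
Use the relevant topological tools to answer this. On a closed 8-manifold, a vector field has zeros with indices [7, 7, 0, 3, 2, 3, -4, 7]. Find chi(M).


Poincare-Hopf: chi(M) = sum of indices of zeros.
chi = (7) + (7) + (0) + (3) + (2) + (3) + (-4) + (7) = 25

25


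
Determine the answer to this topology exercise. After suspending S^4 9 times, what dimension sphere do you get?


Each suspension raises dimension by 1: Sigma S^n = S^{n+1}.
Sigma^9 S^4 = S^{4+9} = S^13

13


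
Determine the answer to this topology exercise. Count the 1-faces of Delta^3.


Delta^3 has 3+1 vertices. A 1-face is a choice of 1+1 vertices.
f_1 = C(3+1, 1+1) = C(4,2) = 6

6


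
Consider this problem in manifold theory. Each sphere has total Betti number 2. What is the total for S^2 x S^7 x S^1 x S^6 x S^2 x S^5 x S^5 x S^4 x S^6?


Total Betti number is multiplicative under products.
Each S^d (d>=1) has total Betti number 2.
There are 9 sphere factors.
Total = 2^9 = 512

512


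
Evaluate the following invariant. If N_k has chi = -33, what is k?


chi = 2 - k for closed non-orientable surfaces with k crosscaps.
-33 = 2 - k
k = 2 - (-33) = 35

35


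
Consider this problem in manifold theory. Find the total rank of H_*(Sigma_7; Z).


For Sigma_7: b_0 = 1, b_1 = 2g = 14, b_2 = 1.
Total = 1 + 14 + 1 = 16

16


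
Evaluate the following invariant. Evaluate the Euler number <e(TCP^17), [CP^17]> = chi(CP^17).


For any closed oriented manifold, <e(TM),[M]> = chi(M).
chi(CP^17) = 17+1 = 18

18


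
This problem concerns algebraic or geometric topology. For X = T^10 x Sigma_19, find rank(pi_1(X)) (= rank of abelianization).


pi_1(A x B) = pi_1(A) x pi_1(B); rank of abelianization = b_1.
b_1(T^10) = 10, b_1(Sigma_19) = 2*19 = 38.
b_1(product) = 10 + 38 = 48

48


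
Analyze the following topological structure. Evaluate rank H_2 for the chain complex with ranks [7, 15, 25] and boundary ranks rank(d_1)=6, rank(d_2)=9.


rank H_k = rank(ker d_k) - rank(im d_{k+1}).
rank(ker d_2) = rank(C_2) - rank(d_2) = 25 - 9 = 16.
rank(im d_{2+1}) = 0.
rank H_2 = 16 - 0 = 16

16


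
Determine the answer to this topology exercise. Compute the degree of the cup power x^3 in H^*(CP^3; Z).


|x| = 2 in H^*(CP^n).
|x^3| = 3 * |x| = 3 * 2 = 6

6


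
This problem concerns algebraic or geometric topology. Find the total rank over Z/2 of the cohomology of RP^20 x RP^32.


dim H^*(RP^n; Z/2) = n+1 (one Z/2 in each degree 0..n).
Total Betti number is multiplicative.
Total = (20+1) * (32+1) = 21 * 33 = 693

693


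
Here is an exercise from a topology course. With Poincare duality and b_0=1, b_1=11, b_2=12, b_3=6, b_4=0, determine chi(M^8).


By Poincare duality b_k = b_{8-k}, so full Betti numbers: b_0=1, b_1=11, b_2=12, b_3=6, b_4=0, b_5=6, b_6=12, b_7=11, b_8=1.
chi = sum (-1)^k b_k = -8

-8


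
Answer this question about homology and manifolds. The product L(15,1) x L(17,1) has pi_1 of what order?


pi_1(X x Y) = pi_1(X) x pi_1(Y).
pi_1(L(15,1)) = Z/15, pi_1(L(17,1)) = Z/17.
|Z/15 x Z/17| = 15 * 17 = 255

255


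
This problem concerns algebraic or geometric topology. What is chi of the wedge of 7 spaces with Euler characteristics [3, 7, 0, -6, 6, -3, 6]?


chi(A v B) = chi(A) + chi(B) - 1 (one point identified).
For 7 spaces: chi = (sum chi_i) - (7 - 1).
sum = 13; chi = 13 - 6 = 7

7


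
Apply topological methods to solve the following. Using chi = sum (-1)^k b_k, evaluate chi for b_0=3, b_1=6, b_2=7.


chi = sum_k (-1)^k b_k.
= (3) + (-6) + (7)
= 4

4


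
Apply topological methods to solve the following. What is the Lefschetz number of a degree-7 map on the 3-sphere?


On S^3: L(f) = tr(f_0*) + (-1)^3 tr(f_3*) = 1 + (-1)^3 * deg(f).
L(f) = 1 + (-1)^3 * 7 = 1 + -7 = -6

-6


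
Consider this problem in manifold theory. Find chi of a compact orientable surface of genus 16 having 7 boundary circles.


For a compact orientable surface with genus g and b boundary components: chi = 2 - 2g - b.
chi = 2 - 2*16 - 7 = 2 - 32 - 7 = -37

-37


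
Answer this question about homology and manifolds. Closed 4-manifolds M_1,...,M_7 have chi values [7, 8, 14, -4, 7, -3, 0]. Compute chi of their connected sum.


For n-manifolds: chi(A#B) = chi(A) + chi(B) - chi(S^4).
chi(S^4) = 1 + (-1)^4 = 2.
chi(#) = (sum chi_i) - (7-1)*chi(S^4) = 29 - 6*2 = 17

17


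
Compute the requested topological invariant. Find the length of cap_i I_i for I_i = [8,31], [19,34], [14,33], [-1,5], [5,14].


Intersection = [max(a_i), min(b_i)] = [19, 5].
Since 19 > 5, the intersection is empty.
Length = 0

0


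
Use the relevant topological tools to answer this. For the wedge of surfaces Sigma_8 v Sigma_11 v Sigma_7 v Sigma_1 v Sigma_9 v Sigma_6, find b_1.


For a wedge X v Y: reduced H_k(X v Y) = H_k(X) + H_k(Y).
Each Sigma_g contributes b_1 = 2g.
b_1 = 16 + 22 + 14 + 2 + 18 + 12 = 84

84


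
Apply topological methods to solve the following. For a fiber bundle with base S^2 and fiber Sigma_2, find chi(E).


chi(S^2) = 2 (n even), chi(Sigma_2) = 2 - 2*2 = -2.
chi(E) = 2 * (-2) = -4

-4


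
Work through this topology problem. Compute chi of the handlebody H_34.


A genus-g handlebody deformation retracts to a wedge of g circles.
chi(vee_g S^1) = 1 - g.
chi(H_34) = 1 - 34 = -33

-33


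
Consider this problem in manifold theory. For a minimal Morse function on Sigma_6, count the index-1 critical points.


A perfect Morse function has m_k = b_k.
For Sigma_6: b_0=1, b_1=2g=12, b_2=1.
Saddles m_1 = 2g = 12

12


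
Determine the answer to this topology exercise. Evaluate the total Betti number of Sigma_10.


For Sigma_10: b_0 = 1, b_1 = 2g = 20, b_2 = 1.
Total = 1 + 20 + 1 = 22

22


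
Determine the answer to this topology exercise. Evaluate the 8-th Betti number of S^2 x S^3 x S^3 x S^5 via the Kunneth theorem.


Each S^d has Poincare polynomial 1 + t^d.
The product S^2 x S^3 x S^3 x S^5 has Poincare polynomial prod(1+t^d_i).
Expanding: b_0=1, b_2=1, b_3=2, b_5=3, b_6=1, b_7=1, b_8=3, b_10=2, b_11=1, b_13=1.
b_8 = 3

3


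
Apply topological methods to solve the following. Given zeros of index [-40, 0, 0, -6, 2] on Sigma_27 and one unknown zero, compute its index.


Poincare-Hopf: sum of indices = chi(M).
chi(Sigma_27) = 2 - 2*27 = -52.
Sum of known indices = -44.
x = chi - (sum known) = -52 - (-44) = -8

-8


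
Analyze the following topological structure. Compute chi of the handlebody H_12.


A genus-g handlebody deformation retracts to a wedge of g circles.
chi(vee_g S^1) = 1 - g.
chi(H_12) = 1 - 12 = -11

-11


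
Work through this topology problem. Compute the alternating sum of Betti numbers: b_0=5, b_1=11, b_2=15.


chi = sum_k (-1)^k b_k.
= (5) + (-11) + (15)
= 9

9


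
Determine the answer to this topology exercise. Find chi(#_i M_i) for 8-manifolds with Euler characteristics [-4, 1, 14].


For n-manifolds: chi(A#B) = chi(A) + chi(B) - chi(S^8).
chi(S^8) = 1 + (-1)^8 = 2.
chi(#) = (sum chi_i) - (3-1)*chi(S^8) = 11 - 2*2 = 7

7


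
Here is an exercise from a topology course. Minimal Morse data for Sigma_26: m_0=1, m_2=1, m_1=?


A perfect Morse function has m_k = b_k.
For Sigma_26: b_0=1, b_1=2g=52, b_2=1.
Saddles m_1 = 2g = 52

52


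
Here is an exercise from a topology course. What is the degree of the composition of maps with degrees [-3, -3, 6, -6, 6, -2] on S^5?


Degree is multiplicative: deg(composition) = product of degrees.
= (-3) * (-3) * (6) * (-6) * (6) * (-2) = 3888

3888


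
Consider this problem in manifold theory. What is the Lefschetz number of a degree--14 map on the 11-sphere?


On S^11: L(f) = tr(f_0*) + (-1)^11 tr(f_11*) = 1 + (-1)^11 * deg(f).
L(f) = 1 + (-1)^11 * -14 = 1 + 14 = 15

15


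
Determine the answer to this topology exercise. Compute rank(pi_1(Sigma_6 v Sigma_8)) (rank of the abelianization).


For a wedge: H_1(A v B) = H_1(A) + H_1(B).
b_1(Sigma_6) = 12, b_1(Sigma_8) = 16.
b_1 = 12 + 16 = 28

28


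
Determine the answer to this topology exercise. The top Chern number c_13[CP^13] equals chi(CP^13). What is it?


For any closed oriented manifold, <e(TM),[M]> = chi(M).
chi(CP^13) = 13+1 = 14

14


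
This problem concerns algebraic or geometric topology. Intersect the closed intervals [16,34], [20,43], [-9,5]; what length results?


Intersection = [max(a_i), min(b_i)] = [20, 5].
Since 20 > 5, the intersection is empty.
Length = 0

0


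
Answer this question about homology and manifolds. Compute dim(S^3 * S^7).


Join of spheres: S^m * S^n = S^{m+n+1}.
dim = 3 + 7 + 1 = 11

11


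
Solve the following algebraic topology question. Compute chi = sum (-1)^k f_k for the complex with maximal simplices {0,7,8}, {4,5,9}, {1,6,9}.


Enumerate all faces; f-vector: f_0=8, f_1=9, f_2=3.
chi = sum (-1)^k f_k = 2

2


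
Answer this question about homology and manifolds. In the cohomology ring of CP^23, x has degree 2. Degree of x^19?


|x| = 2 in H^*(CP^n).
|x^19| = 19 * |x| = 19 * 2 = 38

38


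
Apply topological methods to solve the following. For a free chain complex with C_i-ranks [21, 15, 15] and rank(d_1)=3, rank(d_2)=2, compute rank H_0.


rank H_k = rank(ker d_k) - rank(im d_{k+1}).
rank(ker d_0) = rank(C_0) - rank(d_0) = 21 - 0 = 21.
rank(im d_{0+1}) = 3.
rank H_0 = 21 - 3 = 18

18


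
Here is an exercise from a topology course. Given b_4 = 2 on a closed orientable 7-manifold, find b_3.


Poincare duality for closed orientable n-manifolds: b_k = b_{n-k}.
Here n = 7, so b_3 = b_4 = 2

2


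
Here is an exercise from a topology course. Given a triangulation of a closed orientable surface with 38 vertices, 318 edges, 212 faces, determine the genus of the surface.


chi = V - E + F = 38 - 318 + 212 = -68
For orientable closed surface: chi = 2 - 2g, so g = (2 - chi)/2.
g = (2 - (-68)) / 2 = 70 / 2 = 35

35


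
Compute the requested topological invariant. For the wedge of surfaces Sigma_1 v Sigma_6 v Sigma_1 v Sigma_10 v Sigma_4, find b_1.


For a wedge X v Y: reduced H_k(X v Y) = H_k(X) + H_k(Y).
Each Sigma_g contributes b_1 = 2g.
b_1 = 2 + 12 + 2 + 20 + 8 = 44

44


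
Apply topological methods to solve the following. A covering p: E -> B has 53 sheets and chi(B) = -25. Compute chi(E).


For a finite covering: chi(E) = (number of sheets) * chi(B).
chi(E) = 53 * (-25) = -1325

-1325


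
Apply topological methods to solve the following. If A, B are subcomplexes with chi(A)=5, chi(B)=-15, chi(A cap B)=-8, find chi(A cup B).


chi(A cup B) = chi(A) + chi(B) - chi(A cap B)
= 5 + (-15) - (-8)
= -2

-2


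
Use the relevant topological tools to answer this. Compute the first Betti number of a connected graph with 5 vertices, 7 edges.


For a connected graph: rank(pi_1) = b_1 = E - V + 1 = 1 - chi.
chi = V - E = 5 - 7 = -2.
rank = 1 - (-2) = 7 - 5 + 1 = 3

3


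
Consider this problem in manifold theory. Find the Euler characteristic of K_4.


K_4: V = 4, E = C(4,2) = 6.
chi = V - E = 4 - 6 = -2

-2


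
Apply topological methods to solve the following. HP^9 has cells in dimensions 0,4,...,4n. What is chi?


HP^9 has one cell in each dimension 0, 4, ..., 4*9 (9+1 cells, all even-dim).
chi = 9 + 1 = 10

10


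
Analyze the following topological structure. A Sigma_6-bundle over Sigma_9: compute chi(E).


For a fiber bundle F -> E -> B (with CW structure): chi(E) = chi(B) * chi(F).
chi(Sigma_9) = -16, chi(Sigma_6) = -10.
chi(E) = (-16) * (-10) = 160

160


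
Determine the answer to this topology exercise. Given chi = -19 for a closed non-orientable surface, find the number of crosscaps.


chi = 2 - k for closed non-orientable surfaces with k crosscaps.
-19 = 2 - k
k = 2 - (-19) = 21

21


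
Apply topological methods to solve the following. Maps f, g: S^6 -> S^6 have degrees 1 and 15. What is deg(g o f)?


Degree is multiplicative under composition: deg(g o f) = deg(g) * deg(f).
= 15 * 1 = 15

15


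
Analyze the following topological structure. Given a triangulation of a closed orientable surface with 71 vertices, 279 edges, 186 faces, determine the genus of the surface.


chi = V - E + F = 71 - 279 + 186 = -22
For orientable closed surface: chi = 2 - 2g, so g = (2 - chi)/2.
g = (2 - (-22)) / 2 = 24 / 2 = 12

12


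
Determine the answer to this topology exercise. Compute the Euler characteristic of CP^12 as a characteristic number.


For any closed oriented manifold, <e(TM),[M]> = chi(M).
chi(CP^12) = 12+1 = 13

13


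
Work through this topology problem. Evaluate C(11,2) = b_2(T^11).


By the Kunneth formula, b_k(T^n) = C(n,k).
b_2(T^11) = C(11,2).
C(11,2) = 11!/(2!*9!) = 55

55


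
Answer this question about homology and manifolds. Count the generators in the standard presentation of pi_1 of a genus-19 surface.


Standard presentation: pi_1(Sigma_g) = <a_1,b_1,...,a_g,b_g | [a_1,b_1]...[a_g,b_g] = 1>.
Number of generators = 2g = 2*19 = 38

38


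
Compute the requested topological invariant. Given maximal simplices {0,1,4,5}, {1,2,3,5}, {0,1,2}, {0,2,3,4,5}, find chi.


Enumerate all faces; f-vector: f_0=6, f_1=15, f_2=17, f_3=7, f_4=1.
chi = sum (-1)^k f_k = 2

2


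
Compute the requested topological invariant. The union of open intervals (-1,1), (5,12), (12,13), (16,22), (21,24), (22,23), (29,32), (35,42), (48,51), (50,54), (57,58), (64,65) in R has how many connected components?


Sort and merge overlapping open intervals.
Merged: (-1,1), (5,12), (12,13), (16,24), (29,32), (35,42), (48,54), (57,58), (64,65).
Number of components = 9

9


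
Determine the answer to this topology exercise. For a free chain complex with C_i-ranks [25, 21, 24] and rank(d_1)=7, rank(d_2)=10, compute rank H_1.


rank H_k = rank(ker d_k) - rank(im d_{k+1}).
rank(ker d_1) = rank(C_1) - rank(d_1) = 21 - 7 = 14.
rank(im d_{1+1}) = 10.
rank H_1 = 14 - 10 = 4

4


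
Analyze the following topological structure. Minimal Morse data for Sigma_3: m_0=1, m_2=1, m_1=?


A perfect Morse function has m_k = b_k.
For Sigma_3: b_0=1, b_1=2g=6, b_2=1.
Saddles m_1 = 2g = 6

6


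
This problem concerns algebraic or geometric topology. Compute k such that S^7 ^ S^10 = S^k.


S^m ^ S^n = S^{m+n}.
k = 7 + 10 = 17

17


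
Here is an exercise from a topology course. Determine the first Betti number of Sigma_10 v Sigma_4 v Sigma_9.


For a wedge X v Y: reduced H_k(X v Y) = H_k(X) + H_k(Y).
Each Sigma_g contributes b_1 = 2g.
b_1 = 20 + 8 + 18 = 46

46


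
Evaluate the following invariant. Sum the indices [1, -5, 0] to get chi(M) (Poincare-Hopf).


Poincare-Hopf: chi(M) = sum of indices of zeros.
chi = (1) + (-5) + (0) = -4

-4


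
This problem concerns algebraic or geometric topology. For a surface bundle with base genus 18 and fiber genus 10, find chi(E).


For a fiber bundle F -> E -> B (with CW structure): chi(E) = chi(B) * chi(F).
chi(Sigma_18) = -34, chi(Sigma_10) = -18.
chi(E) = (-34) * (-18) = 612

612


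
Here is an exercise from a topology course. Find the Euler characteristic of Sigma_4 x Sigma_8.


chi(Sigma_4) = 2 - 2*4 = -6
chi(Sigma_8) = 2 - 2*8 = -14
chi(product) = (-6) * (-14) = 84

84


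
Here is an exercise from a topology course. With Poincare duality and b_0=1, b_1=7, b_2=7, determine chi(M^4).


By Poincare duality b_k = b_{4-k}, so full Betti numbers: b_0=1, b_1=7, b_2=7, b_3=7, b_4=1.
chi = sum (-1)^k b_k = -5

-5


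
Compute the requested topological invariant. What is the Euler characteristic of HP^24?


HP^24 has one cell in each dimension 0, 4, ..., 4*24 (24+1 cells, all even-dim).
chi = 24 + 1 = 25

25


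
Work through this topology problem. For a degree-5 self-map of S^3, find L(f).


On S^3: L(f) = tr(f_0*) + (-1)^3 tr(f_3*) = 1 + (-1)^3 * deg(f).
L(f) = 1 + (-1)^3 * 5 = 1 + -5 = -4

-4


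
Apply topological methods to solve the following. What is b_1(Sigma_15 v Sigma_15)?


For a wedge: H_1(A v B) = H_1(A) + H_1(B).
b_1(Sigma_15) = 30, b_1(Sigma_15) = 30.
b_1 = 30 + 30 = 60

60


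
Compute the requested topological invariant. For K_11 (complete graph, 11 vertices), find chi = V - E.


K_11: V = 11, E = C(11,2) = 55.
chi = V - E = 11 - 55 = -44

-44


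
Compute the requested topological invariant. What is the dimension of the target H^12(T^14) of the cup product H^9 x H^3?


Cup product: H^p x H^q -> H^{p+q}; here p+q = 9+3 = 12.
rank H^k(T^n) = C(n,k).
C(14,12) = 91

91


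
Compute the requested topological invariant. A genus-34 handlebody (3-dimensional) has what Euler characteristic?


A genus-g handlebody deformation retracts to a wedge of g circles.
chi(vee_g S^1) = 1 - g.
chi(H_34) = 1 - 34 = -33

-33


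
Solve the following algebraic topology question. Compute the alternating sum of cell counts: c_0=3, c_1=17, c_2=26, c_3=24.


chi = sum_k (-1)^k c_k.
= (-1)^0*3 + (-1)^1*17 + (-1)^2*26 + (-1)^3*24
= (3) + (-17) + (26) + (-24)
= -12

-12


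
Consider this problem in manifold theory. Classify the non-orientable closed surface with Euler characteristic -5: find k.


chi = 2 - k for closed non-orientable surfaces with k crosscaps.
-5 = 2 - k
k = 2 - (-5) = 7

7


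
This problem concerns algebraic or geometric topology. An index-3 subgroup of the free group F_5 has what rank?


Nielsen-Schreier: an index-n subgroup of F_r is free of rank 1 + n(r-1).
Equivalently: chi(cover) = n*chi(base); chi(vee_r S^1) = 1 - 5 = -4.
chi(E) = 3*(-4) = -12; rank = 1 - chi(E) = 1 - (-12) = 13.
rank = 1 + 3*(5-1) = 1 + 12 = 13

13


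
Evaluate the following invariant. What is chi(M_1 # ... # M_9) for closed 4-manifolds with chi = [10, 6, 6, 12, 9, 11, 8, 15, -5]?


For n-manifolds: chi(A#B) = chi(A) + chi(B) - chi(S^4).
chi(S^4) = 1 + (-1)^4 = 2.
chi(#) = (sum chi_i) - (9-1)*chi(S^4) = 72 - 8*2 = 56

56


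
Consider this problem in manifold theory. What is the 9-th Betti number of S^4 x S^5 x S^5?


Each S^d has Poincare polynomial 1 + t^d.
The product S^4 x S^5 x S^5 has Poincare polynomial prod(1+t^d_i).
Expanding: b_0=1, b_4=1, b_5=2, b_9=2, b_10=1, b_14=1.
b_9 = 2

2


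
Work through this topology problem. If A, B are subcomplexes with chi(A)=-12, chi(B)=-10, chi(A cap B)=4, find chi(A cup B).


chi(A cup B) = chi(A) + chi(B) - chi(A cap B)
= -12 + (-10) - (4)
= -26

-26


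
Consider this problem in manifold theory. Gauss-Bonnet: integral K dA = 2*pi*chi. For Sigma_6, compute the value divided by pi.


Gauss-Bonnet: integral K dA = 2*pi*chi(M).
chi(Sigma_6) = 2 - 2*6 = -10.
(integral K dA)/pi = 2*chi = 2*(-10) = -20

-20


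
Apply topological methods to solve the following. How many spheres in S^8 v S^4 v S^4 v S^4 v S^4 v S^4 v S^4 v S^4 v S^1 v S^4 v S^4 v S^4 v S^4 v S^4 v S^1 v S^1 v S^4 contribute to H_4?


For a wedge of spheres, H_k (k>0) is free on one generator per sphere of dimension k.
Spheres of dimension 4: count = 13.
b_4 = 13

13


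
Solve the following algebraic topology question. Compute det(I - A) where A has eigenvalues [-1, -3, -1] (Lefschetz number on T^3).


For a torus self-map: L(f) = det(I - A) where A acts on H_1.
L(f) = (1--1) * (1--3) * (1--1) = 2 * 4 * 2 = 16

16


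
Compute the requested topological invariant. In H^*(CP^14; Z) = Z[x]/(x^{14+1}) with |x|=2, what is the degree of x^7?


|x| = 2 in H^*(CP^n).
|x^7| = 7 * |x| = 7 * 2 = 14

14


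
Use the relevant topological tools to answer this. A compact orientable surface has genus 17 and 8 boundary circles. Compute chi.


For a compact orientable surface with genus g and b boundary components: chi = 2 - 2g - b.
chi = 2 - 2*17 - 8 = 2 - 34 - 8 = -40

-40


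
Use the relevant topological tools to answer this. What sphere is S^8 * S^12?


Join of spheres: S^m * S^n = S^{m+n+1}.
dim = 8 + 12 + 1 = 21

21


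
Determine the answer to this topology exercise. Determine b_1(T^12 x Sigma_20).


pi_1(A x B) = pi_1(A) x pi_1(B); rank of abelianization = b_1.
b_1(T^12) = 12, b_1(Sigma_20) = 2*20 = 40.
b_1(product) = 12 + 40 = 52

52


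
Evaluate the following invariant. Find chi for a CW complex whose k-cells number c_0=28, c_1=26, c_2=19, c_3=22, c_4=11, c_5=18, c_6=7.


chi = sum_k (-1)^k c_k.
= (-1)^0*28 + (-1)^1*26 + (-1)^2*19 + (-1)^3*22 + (-1)^4*11 + (-1)^5*18 + (-1)^6*7
= (28) + (-26) + (19) + (-22) + (11) + (-18) + (7)
= -1

-1


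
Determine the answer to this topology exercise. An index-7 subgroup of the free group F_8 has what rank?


Nielsen-Schreier: an index-n subgroup of F_r is free of rank 1 + n(r-1).
Equivalently: chi(cover) = n*chi(base); chi(vee_r S^1) = 1 - 8 = -7.
chi(E) = 7*(-7) = -49; rank = 1 - chi(E) = 1 - (-49) = 50.
rank = 1 + 7*(8-1) = 1 + 49 = 50

50


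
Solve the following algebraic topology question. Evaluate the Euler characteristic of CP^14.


CP^14 has one cell in each even dimension 0, 2, ..., 2*14 (14+1 cells total).
All cells are even-dimensional, so chi = number of cells.
chi = 14 + 1 = 15

15


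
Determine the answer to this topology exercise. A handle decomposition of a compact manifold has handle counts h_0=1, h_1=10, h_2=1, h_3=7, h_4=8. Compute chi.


Handles of index k contribute (-1)^k to chi (same as CW cells).
chi = (1) + (-10) + (1) + (-7) + (8) = -7

-7


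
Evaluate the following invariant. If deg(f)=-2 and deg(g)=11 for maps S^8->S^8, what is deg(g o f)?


Degree is multiplicative under composition: deg(g o f) = deg(g) * deg(f).
= 11 * -2 = -22

-22


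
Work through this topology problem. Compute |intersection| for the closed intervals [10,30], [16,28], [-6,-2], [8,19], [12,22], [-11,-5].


Intersection = [max(a_i), min(b_i)] = [16, -5].
Since 16 > -5, the intersection is empty.
Length = 0

0


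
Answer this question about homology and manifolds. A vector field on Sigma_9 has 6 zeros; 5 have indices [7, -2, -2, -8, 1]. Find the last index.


Poincare-Hopf: sum of indices = chi(M).
chi(Sigma_9) = 2 - 2*9 = -16.
Sum of known indices = -4.
x = chi - (sum known) = -16 - (-4) = -12

-12


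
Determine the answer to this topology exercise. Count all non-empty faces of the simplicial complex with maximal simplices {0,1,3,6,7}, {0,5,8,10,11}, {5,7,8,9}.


Each maximal simplex on m vertices has 2^m - 1 nonempty faces.
Take the union (dedupe shared faces).
Total distinct faces = 72

72


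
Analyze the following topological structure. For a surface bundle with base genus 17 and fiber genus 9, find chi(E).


For a fiber bundle F -> E -> B (with CW structure): chi(E) = chi(B) * chi(F).
chi(Sigma_17) = -32, chi(Sigma_9) = -16.
chi(E) = (-32) * (-16) = 512

512


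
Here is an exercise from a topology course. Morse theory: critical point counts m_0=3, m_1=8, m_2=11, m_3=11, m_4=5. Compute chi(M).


Morse theory: chi(M) = sum_k (-1)^k m_k where m_k = #(index-k critical points).
= (3) + (-8) + (11) + (-11) + (5) = 0

0


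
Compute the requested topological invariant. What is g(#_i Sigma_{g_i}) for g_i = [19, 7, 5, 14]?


Genus is additive under connected sum of orientable surfaces.
g = 19 + 7 + 5 + 14 = 45

45


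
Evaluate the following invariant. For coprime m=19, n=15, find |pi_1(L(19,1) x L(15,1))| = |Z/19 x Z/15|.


pi_1(X x Y) = pi_1(X) x pi_1(Y).
pi_1(L(19,1)) = Z/19, pi_1(L(15,1)) = Z/15.
|Z/19 x Z/15| = 19 * 15 = 285

285


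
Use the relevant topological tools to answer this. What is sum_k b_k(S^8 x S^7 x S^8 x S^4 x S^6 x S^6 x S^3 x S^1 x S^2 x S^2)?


Total Betti number is multiplicative under products.
Each S^d (d>=1) has total Betti number 2.
There are 10 sphere factors.
Total = 2^10 = 1024

1024


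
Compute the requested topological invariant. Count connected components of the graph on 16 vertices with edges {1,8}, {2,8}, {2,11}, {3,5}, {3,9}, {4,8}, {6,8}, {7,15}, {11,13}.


Run DFS/union-find over 16 vertices.
V = 16, E = 9.
Number of components = 7

7


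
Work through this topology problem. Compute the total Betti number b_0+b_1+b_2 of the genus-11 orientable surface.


For Sigma_11: b_0 = 1, b_1 = 2g = 22, b_2 = 1.
Total = 1 + 22 + 1 = 24

24


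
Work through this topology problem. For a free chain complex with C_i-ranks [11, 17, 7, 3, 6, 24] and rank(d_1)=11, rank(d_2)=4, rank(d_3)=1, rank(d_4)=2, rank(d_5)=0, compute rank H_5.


rank H_k = rank(ker d_k) - rank(im d_{k+1}).
rank(ker d_5) = rank(C_5) - rank(d_5) = 24 - 0 = 24.
rank(im d_{5+1}) = 0.
rank H_5 = 24 - 0 = 24

24


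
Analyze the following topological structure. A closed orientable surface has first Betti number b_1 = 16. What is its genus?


For a closed orientable surface: b_1 = 2g.
16 = 2g
g = 16 / 2 = 8

8


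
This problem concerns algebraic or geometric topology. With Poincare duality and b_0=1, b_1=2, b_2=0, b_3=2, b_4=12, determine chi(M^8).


By Poincare duality b_k = b_{8-k}, so full Betti numbers: b_0=1, b_1=2, b_2=0, b_3=2, b_4=12, b_5=2, b_6=0, b_7=2, b_8=1.
chi = sum (-1)^k b_k = 6

6


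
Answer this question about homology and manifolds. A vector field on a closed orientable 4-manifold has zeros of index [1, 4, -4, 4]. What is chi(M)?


Poincare-Hopf: chi(M) = sum of indices of zeros.
chi = (1) + (4) + (-4) + (4) = 5

5


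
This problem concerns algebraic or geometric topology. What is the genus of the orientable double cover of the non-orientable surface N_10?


chi(N_10) = 2 - 10 = -8.
Double cover: chi(Sigma_g) = 2 * chi(N_10) = 2*(-8) = -16.
2 - 2g = -16, so g = (2 - (-16))/2 = 18/2 = 9

9


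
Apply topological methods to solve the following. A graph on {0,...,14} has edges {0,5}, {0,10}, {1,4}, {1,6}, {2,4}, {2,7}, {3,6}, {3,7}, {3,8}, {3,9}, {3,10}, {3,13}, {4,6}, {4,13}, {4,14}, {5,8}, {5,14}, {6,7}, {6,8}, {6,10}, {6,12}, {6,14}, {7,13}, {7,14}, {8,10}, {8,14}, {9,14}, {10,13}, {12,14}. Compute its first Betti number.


b_1 = E - V + (number of components).
E = 29, V = 15, components = 2.
b_1 = 29 - 15 + 2 = 16

16


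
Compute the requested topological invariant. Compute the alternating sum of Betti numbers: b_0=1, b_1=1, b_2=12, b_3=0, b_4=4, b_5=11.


chi = sum_k (-1)^k b_k.
= (1) + (-1) + (12) + (0) + (4) + (-11)
= 5

5


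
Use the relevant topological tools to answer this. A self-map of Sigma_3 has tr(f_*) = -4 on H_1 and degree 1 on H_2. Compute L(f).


L(f) = tr(f_0*) - tr(f_1*) + tr(f_2*).
= 1 - (-4) + (1)
= 6

6


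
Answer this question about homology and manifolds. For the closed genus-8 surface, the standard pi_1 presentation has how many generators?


Standard presentation: pi_1(Sigma_g) = <a_1,b_1,...,a_g,b_g | [a_1,b_1]...[a_g,b_g] = 1>.
Number of generators = 2g = 2*8 = 16

16


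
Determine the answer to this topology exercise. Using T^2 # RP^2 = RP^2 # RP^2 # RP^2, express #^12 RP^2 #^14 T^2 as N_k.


Since a >= 1, the sum is non-orientable; each T^2 can be replaced by RP^2 # RP^2 (since T^2#RP^2 = 3RP^2).
Total crosscaps k = 12 + 2*14 = 40.
Check via chi: chi = 12*1 + 14*0 - (12+14-1)*2 = -38 = 2 - k = -38. Consistent.

40


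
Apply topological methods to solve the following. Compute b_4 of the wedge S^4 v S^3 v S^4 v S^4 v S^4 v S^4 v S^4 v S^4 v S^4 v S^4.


For a wedge of spheres, H_k (k>0) is free on one generator per sphere of dimension k.
Spheres of dimension 4: count = 9.
b_4 = 9

9
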